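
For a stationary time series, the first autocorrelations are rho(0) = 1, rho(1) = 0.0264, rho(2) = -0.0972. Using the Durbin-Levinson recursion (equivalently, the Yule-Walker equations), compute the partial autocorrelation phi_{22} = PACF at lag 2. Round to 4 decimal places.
\phi_{22} = -0.0980

The PACF at lag k is phi_{kk}, the last component of the solution
to the Yule-Walker system G_k phi = r_k where
  (G_k)_{ij} = rho(|i - j|), (r_k)_i = rho(i), i,j = 1..k.
Equivalently, Durbin-Levinson gives phi_{kk} iteratively:
  phi_{11} = rho(1)
  phi_{kk} = [rho(k) - sum_{j=1..k-1} phi_{k-1,j} rho(k-j)]
            / [1 - sum_{j=1..k-1} phi_{k-1,j} rho(j)],
  phi_{k,j} = phi_{k-1,j} - phi_{kk} phi_{k-1,k-j},  j = 1..k-1.
Step k = 1:
  phi_11 = rho(1) = 0.0264.
Step k = 2:
  phi_22 = [rho(2) - phi_11 rho(1)] / [1 - phi_11 rho(1)] = [-0.0972 - (0.0264)(0.0264)] / [1 - (0.0264)(0.0264)]
         = -0.09789696 / 0.99930304 = -0.098.
Therefore phi_{22} = -0.0980.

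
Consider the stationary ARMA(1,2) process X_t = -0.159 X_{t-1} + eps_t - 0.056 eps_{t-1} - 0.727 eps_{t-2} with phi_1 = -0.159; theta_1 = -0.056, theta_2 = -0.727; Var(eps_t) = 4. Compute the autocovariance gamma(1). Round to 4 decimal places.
\gamma(1) = -0.5774

Multiply the model equation by X_{t-k} and take expectations. With theta_0 = psi_0 = 1 and psi_j the MA(infinity) weights, this gives
  gamma(k) - sum_i phi_i gamma(k-i) = c_k,
  c_k = sigma^2 * sum_{j=k..q} theta_j psi_{j-k}   (c_k = 0 for k > q),
using gamma(-m) = gamma(m).
psi-weights needed (psi_j = theta_j + sum_i phi_i psi_{j-i}):
  psi_1 = theta_1 + phi_1 = -0.056 + (-0.159) = -0.215
  psi_2 = theta_2 + phi_1 psi_1 = -0.727 + (-0.159)(-0.215) = -0.692815
Right-hand sides:
  c_0 = sigma^2 (1 + theta_1 psi_1 + theta_2 psi_2) = 4 * (1 + (-0.056)(-0.215) + (-0.727)(-0.692815)) = 4 * 1.515717 = 6.062866
  c_1 = sigma^2 (theta_1 + theta_2 psi_1) = 4 * (-0.056 + (-0.727)(-0.215)) = 0.40122
  c_2 = sigma^2 theta_2 = 4 * (-0.727) = -2.908
Equations for k = 0 and k = 1 (AR order 1):
  gamma(0) = phi_1 gamma(1) + c_0
  gamma(1) = phi_1 gamma(0) + c_1
Substituting the second into the first: gamma(0) (1 - phi_1^2) = c_0 + phi_1 c_1, so
  gamma(0) = (c_0 + phi_1 c_1) / (1 - phi_1^2) = (6.062866 + (-0.159)(0.40122)) / (1 - (-0.159)^2) = 5.999072 / 0.974719 = 6.154668.
  gamma(1) = phi_1 gamma(0) + c_1 = (-0.159)(6.154668) + (0.40122) = -0.577372.
Therefore gamma(1) = -0.5774 (to 4 decimal places).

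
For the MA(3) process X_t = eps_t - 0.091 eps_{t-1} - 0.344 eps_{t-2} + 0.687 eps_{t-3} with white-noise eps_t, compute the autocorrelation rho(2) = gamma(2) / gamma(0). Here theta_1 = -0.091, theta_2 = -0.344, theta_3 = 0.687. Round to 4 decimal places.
\rho(2) = -0.2543

For an MA(q) process with theta_0 = 1, the autocovariance is
  gamma(k) = sigma^2 * sum_{i=0..q-k} theta_i * theta_{i+k},
and rho(k) = gamma(k) / gamma(0). Sigma^2 cancels.
  numerator   = (1)*(-0.344) + (-0.091)*(0.687) = -0.406517.
  denominator = (1)^2 + (-0.091)^2 + (-0.344)^2 + (0.687)^2 = 1.598586.
  rho(2) = -0.406517 / 1.598586 = -0.2543.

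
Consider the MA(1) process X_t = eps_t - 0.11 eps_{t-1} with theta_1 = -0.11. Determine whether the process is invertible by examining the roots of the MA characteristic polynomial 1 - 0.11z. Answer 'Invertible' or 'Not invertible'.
\text{Invertible}

The MA(q) characteristic polynomial is P(z) = 1 - 0.11z.
Invertibility requires all roots to lie outside the unit circle, i.e. |z| > 1 for every root.
This is linear in z: 1 + (-0.11) z = 0  =>  z = -1/(-0.11) = 9.090909,  |z| = 9.090909.
Moduli of all roots: 9.0909.
All moduli strictly greater than 1? Yes.
Verdict: Invertible.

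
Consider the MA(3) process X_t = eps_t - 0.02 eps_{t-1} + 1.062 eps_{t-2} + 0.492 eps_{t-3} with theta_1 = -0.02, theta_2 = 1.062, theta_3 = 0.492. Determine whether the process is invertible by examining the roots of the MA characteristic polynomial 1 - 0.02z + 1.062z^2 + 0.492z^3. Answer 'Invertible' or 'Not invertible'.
\text{Not invertible}

The MA(q) characteristic polynomial is P(z) = 1 - 0.02z + 1.062z^2 + 0.492z^3.
Invertibility requires all roots to lie outside the unit circle, i.e. |z| > 1 for every root.
Degree 3: look for a simple real root z0 first, then factor out (1 - z/z0) and solve the remaining quadratic.
Testing z0 = -2.5: P(-2.5) = 1 + (-0.02)(-2.5) + (1.062)(-2.5)^2 + (0.492)(-2.5)^3
  = 1 + (0.05) + (6.6375) + (-7.6875) = 0.  So z_0 = -2.5 is a root, |z_0| = 2.5.
Divide out the factor (1 + 0.4 z) = (1 - z/z0) (since 1/z0 = -0.4):
  P(z) = (1 + 0.4 z)(1 + (-0.42) z + (1.23) z^2)
  [check: z-coef -0.42 - (-0.4) = -0.02; z^2-coef 1.23 - (-0.4)(-0.42) = 1.062; z^3-coef -(-0.4)(1.23) = 0.492.]
Remaining roots from the quadratic factor 1 + (-0.42) z + (1.23) z^2:
  Set 1 + (-0.42) z + (1.23) z^2 = 0, i.e. a z^2 + b z + c = 0 with a = 1.23, b = -0.42, c = 1.
  Discriminant D = b^2 - 4ac = (-0.42)^2 - 4*(1.23)*1 = 0.1764 - (4.92) = -4.7436.
  D < 0, so the roots are the complex-conjugate pair z = (-b +/- i sqrt(-D)) / (2a) = 0.1707 +/- 0.8854i.
  For a conjugate pair |z|^2 = z * conj(z) = (product of roots) = c/a = 1/(1.23) = 0.813008, so |z| = sqrt(0.813008) = 0.9017 for both roots.
Moduli of all roots: 2.5000, 0.9017, 0.9017.
All moduli strictly greater than 1? No.
Verdict: Not invertible.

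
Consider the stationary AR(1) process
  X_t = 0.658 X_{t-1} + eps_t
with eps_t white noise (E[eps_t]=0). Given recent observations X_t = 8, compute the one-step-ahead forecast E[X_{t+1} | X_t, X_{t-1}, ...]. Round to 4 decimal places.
E[X_{t+1} \mid \mathcal F_t] = 5.2640

For an AR(p) model X_t = c + sum_i phi_i X_{t-i} + eps_t, the
one-step-ahead conditional mean is
  E[X_{t+1} | X_t, ...] = c + sum_i phi_i X_{t+1-i}.
Substitute known values:
  E[X_{t+1} | ...] = (0.658) * (8)
                   = 5.2640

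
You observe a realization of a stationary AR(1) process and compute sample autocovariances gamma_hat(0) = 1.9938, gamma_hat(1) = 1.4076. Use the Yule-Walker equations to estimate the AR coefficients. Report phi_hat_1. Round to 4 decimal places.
\hat\phi_{1} = 0.7060

The Yule-Walker equations for an AR(p) process read, in matrix form,
  Gamma_p phi = r_p,   with   (Gamma_p)_{ij} = gamma(|i - j|),
                       (r_p)_i = gamma(i),   i,j = 1..p.
Substitute the sample gammas (Toeplitz matrix and right-hand side of size 1):
  Gamma_p = [[1.9938]]
  r_p     = [1.4076]
With p = 1 this is the single equation gamma(0) phi_1 = gamma(1):
  phi_hat_1 = gamma(1) / gamma(0) = 1.4076 / 1.9938 = 0.7060.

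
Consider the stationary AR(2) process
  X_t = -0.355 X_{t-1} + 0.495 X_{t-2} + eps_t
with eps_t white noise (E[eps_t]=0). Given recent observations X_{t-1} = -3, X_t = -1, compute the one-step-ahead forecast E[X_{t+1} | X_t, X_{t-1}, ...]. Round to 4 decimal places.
E[X_{t+1} \mid \mathcal F_t] = -1.1300

For an AR(p) model X_t = c + sum_i phi_i X_{t-i} + eps_t, the
one-step-ahead conditional mean is
  E[X_{t+1} | X_t, ...] = c + sum_i phi_i X_{t+1-i}.
Substitute known values:
  E[X_{t+1} | ...] = (-0.355) * (-1) + (0.495) * (-3)
                   = -1.1300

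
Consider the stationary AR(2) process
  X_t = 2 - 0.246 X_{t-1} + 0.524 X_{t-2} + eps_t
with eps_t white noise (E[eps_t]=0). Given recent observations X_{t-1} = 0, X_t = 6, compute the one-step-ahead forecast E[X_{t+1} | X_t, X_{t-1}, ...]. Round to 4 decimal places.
E[X_{t+1} \mid \mathcal F_t] = 0.5240

For an AR(p) model X_t = c + sum_i phi_i X_{t-i} + eps_t, the
one-step-ahead conditional mean is
  E[X_{t+1} | X_t, ...] = c + sum_i phi_i X_{t+1-i}.
Substitute known values:
  E[X_{t+1} | ...] = 2 + (-0.246) * (6) + (0.524) * (0)
                   = 0.5240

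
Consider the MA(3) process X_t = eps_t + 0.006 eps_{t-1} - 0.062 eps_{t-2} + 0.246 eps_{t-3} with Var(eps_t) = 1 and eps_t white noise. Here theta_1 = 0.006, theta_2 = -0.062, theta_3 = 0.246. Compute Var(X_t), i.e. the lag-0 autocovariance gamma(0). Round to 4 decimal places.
\gamma(0) = 1.0644

For an MA(q) process X_t = eps_t + sum_i theta_i eps_{t-i} with
Var(eps_t) = sigma^2, the variance is
  gamma(0) = sigma^2 * (1 + sum_i theta_i^2).
  sum_i theta_i^2 = (0.006)^2 + (-0.062)^2 + (0.246)^2 = 0.000036 + 0.003844 + 0.060516 = 0.064396.
  gamma(0) = 1 * (1 + 0.064396) = 1 * 1.064396 = 1.064396, which rounds to 1.0644.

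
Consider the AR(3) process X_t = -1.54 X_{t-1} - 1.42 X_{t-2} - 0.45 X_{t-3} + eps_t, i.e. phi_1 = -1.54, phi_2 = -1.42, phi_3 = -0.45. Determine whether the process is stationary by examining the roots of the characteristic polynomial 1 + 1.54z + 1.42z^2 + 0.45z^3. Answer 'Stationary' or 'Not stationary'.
\text{Stationary}

The AR(p) characteristic polynomial is P(z) = 1 + 1.54z + 1.42z^2 + 0.45z^3.
Stationarity requires all roots to lie outside the unit circle, i.e. |z| > 1 for every root.
Degree 3: look for a simple real root z0 first, then factor out (1 - z/z0) and solve the remaining quadratic.
Testing z0 = -2: P(-2) = 1 + (1.54)(-2) + (1.42)(-2)^2 + (0.45)(-2)^3
  = 1 + (-3.08) + (5.68) + (-3.6) = 0.  So z_0 = -2 is a root, |z_0| = 2.
Divide out the factor (1 + 0.5 z) = (1 - z/z0) (since 1/z0 = -0.5):
  P(z) = (1 + 0.5 z)(1 + (1.04) z + (0.9) z^2)
  [check: z-coef 1.04 - (-0.5) = 1.54; z^2-coef 0.9 - (-0.5)(1.04) = 1.42; z^3-coef -(-0.5)(0.9) = 0.45.]
Remaining roots from the quadratic factor 1 + (1.04) z + (0.9) z^2:
  Set 1 + (1.04) z + (0.9) z^2 = 0, i.e. a z^2 + b z + c = 0 with a = 0.9, b = 1.04, c = 1.
  Discriminant D = b^2 - 4ac = (1.04)^2 - 4*(0.9)*1 = 1.0816 - (3.6) = -2.5184.
  D < 0, so the roots are the complex-conjugate pair z = (-b +/- i sqrt(-D)) / (2a) = -0.5778 +/- 0.8816i.
  For a conjugate pair |z|^2 = z * conj(z) = (product of roots) = c/a = 1/(0.9) = 1.111111, so |z| = sqrt(1.111111) = 1.0541 for both roots.
Moduli of all roots: 2.0000, 1.0541, 1.0541.
All moduli strictly greater than 1? Yes.
Verdict: Stationary.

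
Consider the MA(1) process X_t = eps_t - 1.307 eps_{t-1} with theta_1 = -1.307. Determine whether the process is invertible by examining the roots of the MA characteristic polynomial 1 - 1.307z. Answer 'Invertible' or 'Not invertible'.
\text{Not invertible}

The MA(q) characteristic polynomial is P(z) = 1 - 1.307z.
Invertibility requires all roots to lie outside the unit circle, i.e. |z| > 1 for every root.
This is linear in z: 1 + (-1.307) z = 0  =>  z = -1/(-1.307) = 0.765111,  |z| = 0.765111.
Moduli of all roots: 0.7651.
All moduli strictly greater than 1? No.
Verdict: Not invertible.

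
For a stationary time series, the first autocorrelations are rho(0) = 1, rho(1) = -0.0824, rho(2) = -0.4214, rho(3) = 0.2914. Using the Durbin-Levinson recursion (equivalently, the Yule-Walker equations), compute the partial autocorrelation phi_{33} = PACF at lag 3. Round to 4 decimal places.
\phi_{33} = 0.2550

The PACF at lag k is phi_{kk}, the last component of the solution
to the Yule-Walker system G_k phi = r_k where
  (G_k)_{ij} = rho(|i - j|), (r_k)_i = rho(i), i,j = 1..k.
Equivalently, Durbin-Levinson gives phi_{kk} iteratively:
  phi_{11} = rho(1)
  phi_{kk} = [rho(k) - sum_{j=1..k-1} phi_{k-1,j} rho(k-j)]
            / [1 - sum_{j=1..k-1} phi_{k-1,j} rho(j)],
  phi_{k,j} = phi_{k-1,j} - phi_{kk} phi_{k-1,k-j},  j = 1..k-1.
Step k = 1:
  phi_11 = rho(1) = -0.0824.
Step k = 2:
  phi_22 = [rho(2) - phi_11 rho(1)] / [1 - phi_11 rho(1)] = [-0.4214 - (-0.0824)(-0.0824)] / [1 - (-0.0824)(-0.0824)]
         = -0.42818976 / 0.99321024 = -0.431117.
  Update: phi_21 = phi_11 - phi_22 phi_11 = -0.0824 - (-0.431117)(-0.0824) = -0.117924.
Step k = 3:
  phi_33 = [rho(3) - phi_21 rho(2) - phi_22 rho(1)] / [1 - phi_21 rho(1) - phi_22 rho(2)]
    numerator   = 0.2914 - (-0.117924)(-0.4214) - (-0.431117)(-0.0824) = 0.20618278
    denominator = 1 - (-0.117924)(-0.0824) - (-0.431117)(-0.4214) = 0.80861038
  phi_33 = 0.20618278 / 0.80861038 = 0.255.
Therefore phi_{33} = 0.2550.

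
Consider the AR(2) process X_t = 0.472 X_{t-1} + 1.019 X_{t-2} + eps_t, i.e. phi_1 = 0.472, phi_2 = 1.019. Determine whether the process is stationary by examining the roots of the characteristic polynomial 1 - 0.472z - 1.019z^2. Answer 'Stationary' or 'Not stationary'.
\text{Not stationary}

The AR(p) characteristic polynomial is P(z) = 1 - 0.472z - 1.019z^2.
Stationarity requires all roots to lie outside the unit circle, i.e. |z| > 1 for every root.
Set 1 + (-0.472) z + (-1.019) z^2 = 0, i.e. a z^2 + b z + c = 0 with a = -1.019, b = -0.472, c = 1.
Discriminant D = b^2 - 4ac = (-0.472)^2 - 4*(-1.019)*1 = 0.222784 - (-4.076) = 4.298784.
D >= 0, so the roots are real: z = (-b +/- sqrt(D)) / (2a) = (0.472 +/- 2.073351) / (-2.038).
  z_1 = (0.472 + 2.073351) / (-2.038) = -1.2489,   |z_1| = 1.2489.
  z_2 = (0.472 - 2.073351) / (-2.038) = 0.7857,   |z_2| = 0.7857.
Moduli of all roots: 1.2489, 0.7857.
All moduli strictly greater than 1? No.
Verdict: Not stationary.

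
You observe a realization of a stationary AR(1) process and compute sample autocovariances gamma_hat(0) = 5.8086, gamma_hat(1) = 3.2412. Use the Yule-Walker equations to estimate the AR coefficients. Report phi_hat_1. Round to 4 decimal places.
\hat\phi_{1} = 0.5580

The Yule-Walker equations for an AR(p) process read, in matrix form,
  Gamma_p phi = r_p,   with   (Gamma_p)_{ij} = gamma(|i - j|),
                       (r_p)_i = gamma(i),   i,j = 1..p.
Substitute the sample gammas (Toeplitz matrix and right-hand side of size 1):
  Gamma_p = [[5.8086]]
  r_p     = [3.2412]
With p = 1 this is the single equation gamma(0) phi_1 = gamma(1):
  phi_hat_1 = gamma(1) / gamma(0) = 3.2412 / 5.8086 = 0.5580.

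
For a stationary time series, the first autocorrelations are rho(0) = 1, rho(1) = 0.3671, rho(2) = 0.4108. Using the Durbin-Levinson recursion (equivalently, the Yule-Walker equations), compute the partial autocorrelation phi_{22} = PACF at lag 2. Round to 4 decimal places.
\phi_{22} = 0.3190

The PACF at lag k is phi_{kk}, the last component of the solution
to the Yule-Walker system G_k phi = r_k where
  (G_k)_{ij} = rho(|i - j|), (r_k)_i = rho(i), i,j = 1..k.
Equivalently, Durbin-Levinson gives phi_{kk} iteratively:
  phi_{11} = rho(1)
  phi_{kk} = [rho(k) - sum_{j=1..k-1} phi_{k-1,j} rho(k-j)]
            / [1 - sum_{j=1..k-1} phi_{k-1,j} rho(j)],
  phi_{k,j} = phi_{k-1,j} - phi_{kk} phi_{k-1,k-j},  j = 1..k-1.
Step k = 1:
  phi_11 = rho(1) = 0.3671.
Step k = 2:
  phi_22 = [rho(2) - phi_11 rho(1)] / [1 - phi_11 rho(1)] = [0.4108 - (0.3671)(0.3671)] / [1 - (0.3671)(0.3671)]
         = 0.27603759 / 0.86523759 = 0.319.
Therefore phi_{22} = 0.3190.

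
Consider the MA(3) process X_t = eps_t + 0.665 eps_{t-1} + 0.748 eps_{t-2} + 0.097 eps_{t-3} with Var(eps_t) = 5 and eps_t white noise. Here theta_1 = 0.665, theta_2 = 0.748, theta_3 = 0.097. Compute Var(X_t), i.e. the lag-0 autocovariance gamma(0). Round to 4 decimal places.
\gamma(0) = 10.0557

For an MA(q) process X_t = eps_t + sum_i theta_i eps_{t-i} with
Var(eps_t) = sigma^2, the variance is
  gamma(0) = sigma^2 * (1 + sum_i theta_i^2).
  sum_i theta_i^2 = (0.665)^2 + (0.748)^2 + (0.097)^2 = 0.442225 + 0.559504 + 0.009409 = 1.011138.
  gamma(0) = 5 * (1 + 1.011138) = 5 * 2.011138 = 10.05569, which rounds to 10.0557.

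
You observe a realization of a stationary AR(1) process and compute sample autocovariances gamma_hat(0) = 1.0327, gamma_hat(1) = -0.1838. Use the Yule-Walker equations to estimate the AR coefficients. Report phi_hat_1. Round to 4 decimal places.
\hat\phi_{1} = -0.1780

The Yule-Walker equations for an AR(p) process read, in matrix form,
  Gamma_p phi = r_p,   with   (Gamma_p)_{ij} = gamma(|i - j|),
                       (r_p)_i = gamma(i),   i,j = 1..p.
Substitute the sample gammas (Toeplitz matrix and right-hand side of size 1):
  Gamma_p = [[1.0327]]
  r_p     = [-0.1838]
With p = 1 this is the single equation gamma(0) phi_1 = gamma(1):
  phi_hat_1 = gamma(1) / gamma(0) = -0.1838 / 1.0327 = -0.1780.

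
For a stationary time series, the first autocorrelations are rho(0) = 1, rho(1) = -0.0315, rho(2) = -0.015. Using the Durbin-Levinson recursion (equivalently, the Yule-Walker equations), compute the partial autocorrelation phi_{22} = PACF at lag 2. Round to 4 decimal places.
\phi_{22} = -0.0160

The PACF at lag k is phi_{kk}, the last component of the solution
to the Yule-Walker system G_k phi = r_k where
  (G_k)_{ij} = rho(|i - j|), (r_k)_i = rho(i), i,j = 1..k.
Equivalently, Durbin-Levinson gives phi_{kk} iteratively:
  phi_{11} = rho(1)
  phi_{kk} = [rho(k) - sum_{j=1..k-1} phi_{k-1,j} rho(k-j)]
            / [1 - sum_{j=1..k-1} phi_{k-1,j} rho(j)],
  phi_{k,j} = phi_{k-1,j} - phi_{kk} phi_{k-1,k-j},  j = 1..k-1.
Step k = 1:
  phi_11 = rho(1) = -0.0315.
Step k = 2:
  phi_22 = [rho(2) - phi_11 rho(1)] / [1 - phi_11 rho(1)] = [-0.015 - (-0.0315)(-0.0315)] / [1 - (-0.0315)(-0.0315)]
         = -0.01599225 / 0.99900775 = -0.016.
Therefore phi_{22} = -0.0160.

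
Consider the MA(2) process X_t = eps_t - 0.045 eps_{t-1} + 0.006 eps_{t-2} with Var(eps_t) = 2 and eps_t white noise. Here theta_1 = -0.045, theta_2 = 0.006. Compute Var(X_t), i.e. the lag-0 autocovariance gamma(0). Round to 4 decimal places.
\gamma(0) = 2.0041

For an MA(q) process X_t = eps_t + sum_i theta_i eps_{t-i} with
Var(eps_t) = sigma^2, the variance is
  gamma(0) = sigma^2 * (1 + sum_i theta_i^2).
  sum_i theta_i^2 = (-0.045)^2 + (0.006)^2 = 0.002025 + 0.000036 = 0.002061.
  gamma(0) = 2 * (1 + 0.002061) = 2 * 1.002061 = 2.004122, which rounds to 2.0041.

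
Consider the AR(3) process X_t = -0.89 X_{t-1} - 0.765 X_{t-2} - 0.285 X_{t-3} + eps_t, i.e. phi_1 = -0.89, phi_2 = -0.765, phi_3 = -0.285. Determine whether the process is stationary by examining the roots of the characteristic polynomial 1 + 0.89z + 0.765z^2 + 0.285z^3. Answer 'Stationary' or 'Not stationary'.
\text{Stationary}

The AR(p) characteristic polynomial is P(z) = 1 + 0.89z + 0.765z^2 + 0.285z^3.
Stationarity requires all roots to lie outside the unit circle, i.e. |z| > 1 for every root.
Degree 3: look for a simple real root z0 first, then factor out (1 - z/z0) and solve the remaining quadratic.
Testing z0 = -2: P(-2) = 1 + (0.89)(-2) + (0.765)(-2)^2 + (0.285)(-2)^3
  = 1 + (-1.78) + (3.06) + (-2.28) = 0.  So z_0 = -2 is a root, |z_0| = 2.
Divide out the factor (1 + 0.5 z) = (1 - z/z0) (since 1/z0 = -0.5):
  P(z) = (1 + 0.5 z)(1 + (0.39) z + (0.57) z^2)
  [check: z-coef 0.39 - (-0.5) = 0.89; z^2-coef 0.57 - (-0.5)(0.39) = 0.765; z^3-coef -(-0.5)(0.57) = 0.285.]
Remaining roots from the quadratic factor 1 + (0.39) z + (0.57) z^2:
  Set 1 + (0.39) z + (0.57) z^2 = 0, i.e. a z^2 + b z + c = 0 with a = 0.57, b = 0.39, c = 1.
  Discriminant D = b^2 - 4ac = (0.39)^2 - 4*(0.57)*1 = 0.1521 - (2.28) = -2.1279.
  D < 0, so the roots are the complex-conjugate pair z = (-b +/- i sqrt(-D)) / (2a) = -0.3421 +/- 1.2796i.
  For a conjugate pair |z|^2 = z * conj(z) = (product of roots) = c/a = 1/(0.57) = 1.754386, so |z| = sqrt(1.754386) = 1.3245 for both roots.
Moduli of all roots: 2.0000, 1.3245, 1.3245.
All moduli strictly greater than 1? Yes.
Verdict: Stationary.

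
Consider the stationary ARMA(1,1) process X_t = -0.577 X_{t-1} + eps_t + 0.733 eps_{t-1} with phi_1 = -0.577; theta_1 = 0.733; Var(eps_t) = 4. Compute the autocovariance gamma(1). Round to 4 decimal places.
\gamma(1) = 0.5398

Multiply the model equation by X_{t-k} and take expectations. With theta_0 = psi_0 = 1 and psi_j the MA(infinity) weights, this gives
  gamma(k) - sum_i phi_i gamma(k-i) = c_k,
  c_k = sigma^2 * sum_{j=k..q} theta_j psi_{j-k}   (c_k = 0 for k > q),
using gamma(-m) = gamma(m).
psi-weights needed (psi_j = theta_j + sum_i phi_i psi_{j-i}):
  psi_1 = theta_1 + phi_1 = 0.733 + (-0.577) = 0.156
Right-hand sides:
  c_0 = sigma^2 (1 + theta_1 psi_1) = 4 * (1 + (0.733)(0.156)) = 4 * 1.114348 = 4.457392
  c_1 = sigma^2 theta_1 = 4 * (0.733) = 2.932
  c_2 = 0
Equations for k = 0 and k = 1 (AR order 1):
  gamma(0) = phi_1 gamma(1) + c_0
  gamma(1) = phi_1 gamma(0) + c_1
Substituting the second into the first: gamma(0) (1 - phi_1^2) = c_0 + phi_1 c_1, so
  gamma(0) = (c_0 + phi_1 c_1) / (1 - phi_1^2) = (4.457392 + (-0.577)(2.932)) / (1 - (-0.577)^2) = 2.765628 / 0.667071 = 4.145927.
  gamma(1) = phi_1 gamma(0) + c_1 = (-0.577)(4.145927) + (2.932) = 0.5398.
Therefore gamma(1) = 0.5398 (to 4 decimal places).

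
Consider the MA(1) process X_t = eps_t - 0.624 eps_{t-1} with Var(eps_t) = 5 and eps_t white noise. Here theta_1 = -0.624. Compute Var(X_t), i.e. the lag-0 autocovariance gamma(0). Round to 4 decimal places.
\gamma(0) = 6.9469

For an MA(q) process X_t = eps_t + sum_i theta_i eps_{t-i} with
Var(eps_t) = sigma^2, the variance is
  gamma(0) = sigma^2 * (1 + sum_i theta_i^2).
  sum_i theta_i^2 = (-0.624)^2 = 0.389376.
  gamma(0) = 5 * (1 + 0.389376) = 5 * 1.389376 = 6.94688, which rounds to 6.9469.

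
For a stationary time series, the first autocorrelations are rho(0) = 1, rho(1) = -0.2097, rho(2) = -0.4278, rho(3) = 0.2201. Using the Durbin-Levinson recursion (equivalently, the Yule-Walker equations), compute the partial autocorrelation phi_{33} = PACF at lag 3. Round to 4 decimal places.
\phi_{33} = -0.0240

The PACF at lag k is phi_{kk}, the last component of the solution
to the Yule-Walker system G_k phi = r_k where
  (G_k)_{ij} = rho(|i - j|), (r_k)_i = rho(i), i,j = 1..k.
Equivalently, Durbin-Levinson gives phi_{kk} iteratively:
  phi_{11} = rho(1)
  phi_{kk} = [rho(k) - sum_{j=1..k-1} phi_{k-1,j} rho(k-j)]
            / [1 - sum_{j=1..k-1} phi_{k-1,j} rho(j)],
  phi_{k,j} = phi_{k-1,j} - phi_{kk} phi_{k-1,k-j},  j = 1..k-1.
Step k = 1:
  phi_11 = rho(1) = -0.2097.
Step k = 2:
  phi_22 = [rho(2) - phi_11 rho(1)] / [1 - phi_11 rho(1)] = [-0.4278 - (-0.2097)(-0.2097)] / [1 - (-0.2097)(-0.2097)]
         = -0.47177409 / 0.95602591 = -0.493474.
  Update: phi_21 = phi_11 - phi_22 phi_11 = -0.2097 - (-0.493474)(-0.2097) = -0.313182.
Step k = 3:
  phi_33 = [rho(3) - phi_21 rho(2) - phi_22 rho(1)] / [1 - phi_21 rho(1) - phi_22 rho(2)]
    numerator   = 0.2201 - (-0.313182)(-0.4278) - (-0.493474)(-0.2097) = -0.01736059
    denominator = 1 - (-0.313182)(-0.2097) - (-0.493474)(-0.4278) = 0.72321758
  phi_33 = -0.01736059 / 0.72321758 = -0.024.
Therefore phi_{33} = -0.0240.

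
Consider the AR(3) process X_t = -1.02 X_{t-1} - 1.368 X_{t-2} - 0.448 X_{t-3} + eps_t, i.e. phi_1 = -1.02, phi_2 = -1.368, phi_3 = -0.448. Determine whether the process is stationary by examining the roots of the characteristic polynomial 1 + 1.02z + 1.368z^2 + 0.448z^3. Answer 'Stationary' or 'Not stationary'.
\text{Not stationary}

The AR(p) characteristic polynomial is P(z) = 1 + 1.02z + 1.368z^2 + 0.448z^3.
Stationarity requires all roots to lie outside the unit circle, i.e. |z| > 1 for every root.
Degree 3: look for a simple real root z0 first, then factor out (1 - z/z0) and solve the remaining quadratic.
Testing z0 = -2.5: P(-2.5) = 1 + (1.02)(-2.5) + (1.368)(-2.5)^2 + (0.448)(-2.5)^3
  = 1 + (-2.55) + (8.55) + (-7) = 0.  So z_0 = -2.5 is a root, |z_0| = 2.5.
Divide out the factor (1 + 0.4 z) = (1 - z/z0) (since 1/z0 = -0.4):
  P(z) = (1 + 0.4 z)(1 + (0.62) z + (1.12) z^2)
  [check: z-coef 0.62 - (-0.4) = 1.02; z^2-coef 1.12 - (-0.4)(0.62) = 1.368; z^3-coef -(-0.4)(1.12) = 0.448.]
Remaining roots from the quadratic factor 1 + (0.62) z + (1.12) z^2:
  Set 1 + (0.62) z + (1.12) z^2 = 0, i.e. a z^2 + b z + c = 0 with a = 1.12, b = 0.62, c = 1.
  Discriminant D = b^2 - 4ac = (0.62)^2 - 4*(1.12)*1 = 0.3844 - (4.48) = -4.0956.
  D < 0, so the roots are the complex-conjugate pair z = (-b +/- i sqrt(-D)) / (2a) = -0.2768 +/- 0.9035i.
  For a conjugate pair |z|^2 = z * conj(z) = (product of roots) = c/a = 1/(1.12) = 0.892857, so |z| = sqrt(0.892857) = 0.9449 for both roots.
Moduli of all roots: 2.5000, 0.9449, 0.9449.
All moduli strictly greater than 1? No.
Verdict: Not stationary.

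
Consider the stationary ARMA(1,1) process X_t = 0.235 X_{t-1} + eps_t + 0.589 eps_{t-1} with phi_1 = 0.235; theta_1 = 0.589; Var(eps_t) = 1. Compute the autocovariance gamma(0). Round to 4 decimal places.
\gamma(0) = 1.7187

Multiply the model equation by X_{t-k} and take expectations. With theta_0 = psi_0 = 1 and psi_j the MA(infinity) weights, this gives
  gamma(k) - sum_i phi_i gamma(k-i) = c_k,
  c_k = sigma^2 * sum_{j=k..q} theta_j psi_{j-k}   (c_k = 0 for k > q),
using gamma(-m) = gamma(m).
psi-weights needed (psi_j = theta_j + sum_i phi_i psi_{j-i}):
  psi_1 = theta_1 + phi_1 = 0.589 + (0.235) = 0.824
Right-hand sides:
  c_0 = sigma^2 (1 + theta_1 psi_1) = 1 * (1 + (0.589)(0.824)) = 1 * 1.485336 = 1.485336
  c_1 = sigma^2 theta_1 = 1 * (0.589) = 0.589
  c_2 = 0
Equations for k = 0 and k = 1 (AR order 1):
  gamma(0) = phi_1 gamma(1) + c_0
  gamma(1) = phi_1 gamma(0) + c_1
Substituting the second into the first: gamma(0) (1 - phi_1^2) = c_0 + phi_1 c_1, so
  gamma(0) = (c_0 + phi_1 c_1) / (1 - phi_1^2) = (1.485336 + (0.235)(0.589)) / (1 - (0.235)^2) = 1.623751 / 0.944775 = 1.718664.
Therefore gamma(0) = 1.7187 (to 4 decimal places).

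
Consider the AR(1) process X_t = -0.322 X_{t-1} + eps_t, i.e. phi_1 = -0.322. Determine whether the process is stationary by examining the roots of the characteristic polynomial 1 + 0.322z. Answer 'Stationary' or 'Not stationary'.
\text{Stationary}

The AR(p) characteristic polynomial is P(z) = 1 + 0.322z.
Stationarity requires all roots to lie outside the unit circle, i.e. |z| > 1 for every root.
This is linear in z: 1 + (0.322) z = 0  =>  z = -1/(0.322) = -3.10559,  |z| = 3.10559.
Moduli of all roots: 3.1056.
All moduli strictly greater than 1? Yes.
Verdict: Stationary.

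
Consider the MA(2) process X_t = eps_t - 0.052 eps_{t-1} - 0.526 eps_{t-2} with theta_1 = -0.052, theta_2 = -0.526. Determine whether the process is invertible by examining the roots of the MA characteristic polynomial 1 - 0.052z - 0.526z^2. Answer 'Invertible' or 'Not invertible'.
\text{Invertible}

The MA(q) characteristic polynomial is P(z) = 1 - 0.052z - 0.526z^2.
Invertibility requires all roots to lie outside the unit circle, i.e. |z| > 1 for every root.
Set 1 + (-0.052) z + (-0.526) z^2 = 0, i.e. a z^2 + b z + c = 0 with a = -0.526, b = -0.052, c = 1.
Discriminant D = b^2 - 4ac = (-0.052)^2 - 4*(-0.526)*1 = 0.002704 - (-2.104) = 2.106704.
D >= 0, so the roots are real: z = (-b +/- sqrt(D)) / (2a) = (0.052 +/- 1.451449) / (-1.052).
  z_1 = (0.052 + 1.451449) / (-1.052) = -1.4291,   |z_1| = 1.4291.
  z_2 = (0.052 - 1.451449) / (-1.052) = 1.3303,   |z_2| = 1.3303.
Moduli of all roots: 1.4291, 1.3303.
All moduli strictly greater than 1? Yes.
Verdict: Invertible.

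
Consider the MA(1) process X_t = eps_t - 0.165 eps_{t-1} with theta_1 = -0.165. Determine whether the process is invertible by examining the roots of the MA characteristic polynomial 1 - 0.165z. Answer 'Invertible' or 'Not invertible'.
\text{Invertible}

The MA(q) characteristic polynomial is P(z) = 1 - 0.165z.
Invertibility requires all roots to lie outside the unit circle, i.e. |z| > 1 for every root.
This is linear in z: 1 + (-0.165) z = 0  =>  z = -1/(-0.165) = 6.060606,  |z| = 6.060606.
Moduli of all roots: 6.0606.
All moduli strictly greater than 1? Yes.
Verdict: Invertible.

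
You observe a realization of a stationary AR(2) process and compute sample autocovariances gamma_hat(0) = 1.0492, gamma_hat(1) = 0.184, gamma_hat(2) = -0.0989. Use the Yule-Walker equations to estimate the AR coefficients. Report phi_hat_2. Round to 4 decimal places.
\hat\phi_{2} = -0.1290

The Yule-Walker equations for an AR(p) process read, in matrix form,
  Gamma_p phi = r_p,   with   (Gamma_p)_{ij} = gamma(|i - j|),
                       (r_p)_i = gamma(i),   i,j = 1..p.
Substitute the sample gammas (Toeplitz matrix and right-hand side of size 2):
  Gamma_p = [[1.0492, 0.184], [0.184, 1.0492]]
  r_p     = [0.184, -0.0989]
Written out:
  1.0492 phi_1 + 0.184 phi_2 = 0.184
  0.184 phi_1 + 1.0492 phi_2 = -0.0989
Solve by Cramer's rule:
  det = gamma(0)^2 - gamma(1)^2 = (1.0492)^2 - (0.184)^2 = 1.10082064 - 0.033856 = 1.06696464
  phi_hat_1 = [gamma(1) gamma(0) - gamma(1) gamma(2)] / det = [(0.184)(1.0492) - (0.184)(-0.0989)] / 1.06696464 = 0.2112504 / 1.06696464 = 0.198
  phi_hat_2 = [gamma(0) gamma(2) - gamma(1)^2] / det = [(1.0492)(-0.0989) - (0.184)^2] / 1.06696464 = -0.13762188 / 1.06696464 = -0.129
So phi_hat = [0.1980, -0.1290].
Therefore phi_hat_2 = -0.1290.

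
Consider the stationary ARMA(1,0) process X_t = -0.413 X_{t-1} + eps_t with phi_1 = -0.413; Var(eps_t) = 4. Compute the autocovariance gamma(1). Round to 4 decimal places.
\gamma(1) = -1.9917

Multiply the model equation by X_{t-k} and take expectations. With theta_0 = psi_0 = 1 and psi_j the MA(infinity) weights, this gives
  gamma(k) - sum_i phi_i gamma(k-i) = c_k,
  c_k = sigma^2 * sum_{j=k..q} theta_j psi_{j-k}   (c_k = 0 for k > q),
using gamma(-m) = gamma(m).
Pure AR (q = 0): c_0 = sigma^2 = 4, c_k = 0 for k >= 1.
Equations for k = 0 and k = 1 (AR order 1):
  gamma(0) = phi_1 gamma(1) + c_0
  gamma(1) = phi_1 gamma(0) + c_1
Substituting the second into the first: gamma(0) (1 - phi_1^2) = c_0 + phi_1 c_1, so
  gamma(0) = c_0 / (1 - phi_1^2) = 4 / (1 - (-0.413)^2) = 4 / 0.829431 = 4.822583.
  gamma(1) = phi_1 gamma(0) = (-0.413)(4.822583) = -1.991727.
Therefore gamma(1) = -1.9917 (to 4 decimal places).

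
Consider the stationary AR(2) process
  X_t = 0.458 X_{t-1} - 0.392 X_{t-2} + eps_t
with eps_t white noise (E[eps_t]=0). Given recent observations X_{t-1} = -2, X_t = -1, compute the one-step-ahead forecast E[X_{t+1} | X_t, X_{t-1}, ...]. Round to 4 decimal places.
E[X_{t+1} \mid \mathcal F_t] = 0.3260

For an AR(p) model X_t = c + sum_i phi_i X_{t-i} + eps_t, the
one-step-ahead conditional mean is
  E[X_{t+1} | X_t, ...] = c + sum_i phi_i X_{t+1-i}.
Substitute known values:
  E[X_{t+1} | ...] = (0.458) * (-1) + (-0.392) * (-2)
                   = 0.3260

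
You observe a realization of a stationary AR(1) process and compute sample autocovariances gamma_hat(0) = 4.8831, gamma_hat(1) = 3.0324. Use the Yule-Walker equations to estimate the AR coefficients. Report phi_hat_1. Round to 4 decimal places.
\hat\phi_{1} = 0.6210

The Yule-Walker equations for an AR(p) process read, in matrix form,
  Gamma_p phi = r_p,   with   (Gamma_p)_{ij} = gamma(|i - j|),
                       (r_p)_i = gamma(i),   i,j = 1..p.
Substitute the sample gammas (Toeplitz matrix and right-hand side of size 1):
  Gamma_p = [[4.8831]]
  r_p     = [3.0324]
With p = 1 this is the single equation gamma(0) phi_1 = gamma(1):
  phi_hat_1 = gamma(1) / gamma(0) = 3.0324 / 4.8831 = 0.6210.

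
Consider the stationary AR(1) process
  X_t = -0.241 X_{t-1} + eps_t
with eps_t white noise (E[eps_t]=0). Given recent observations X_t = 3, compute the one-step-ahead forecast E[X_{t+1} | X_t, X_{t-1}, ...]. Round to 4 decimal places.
E[X_{t+1} \mid \mathcal F_t] = -0.7230

For an AR(p) model X_t = c + sum_i phi_i X_{t-i} + eps_t, the
one-step-ahead conditional mean is
  E[X_{t+1} | X_t, ...] = c + sum_i phi_i X_{t+1-i}.
Substitute known values:
  E[X_{t+1} | ...] = (-0.241) * (3)
                   = -0.7230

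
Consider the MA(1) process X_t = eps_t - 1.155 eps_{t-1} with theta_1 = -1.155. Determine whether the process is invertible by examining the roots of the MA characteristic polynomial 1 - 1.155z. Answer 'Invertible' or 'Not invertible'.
\text{Not invertible}

The MA(q) characteristic polynomial is P(z) = 1 - 1.155z.
Invertibility requires all roots to lie outside the unit circle, i.e. |z| > 1 for every root.
This is linear in z: 1 + (-1.155) z = 0  =>  z = -1/(-1.155) = 0.865801,  |z| = 0.865801.
Moduli of all roots: 0.8658.
All moduli strictly greater than 1? No.
Verdict: Not invertible.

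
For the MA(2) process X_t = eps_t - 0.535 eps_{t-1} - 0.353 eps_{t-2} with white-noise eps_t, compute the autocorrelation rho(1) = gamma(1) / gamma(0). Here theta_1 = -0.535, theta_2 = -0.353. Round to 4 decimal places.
\rho(1) = -0.2453

For an MA(q) process with theta_0 = 1, the autocovariance is
  gamma(k) = sigma^2 * sum_{i=0..q-k} theta_i * theta_{i+k},
and rho(k) = gamma(k) / gamma(0). Sigma^2 cancels.
  numerator   = (1)*(-0.535) + (-0.535)*(-0.353) = -0.346145.
  denominator = (1)^2 + (-0.535)^2 + (-0.353)^2 = 1.410834.
  rho(1) = -0.346145 / 1.410834 = -0.2453.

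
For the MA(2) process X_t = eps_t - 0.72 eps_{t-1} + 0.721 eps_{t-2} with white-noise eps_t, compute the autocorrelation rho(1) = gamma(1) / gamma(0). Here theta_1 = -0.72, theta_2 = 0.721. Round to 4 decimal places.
\rho(1) = -0.6079

For an MA(q) process with theta_0 = 1, the autocovariance is
  gamma(k) = sigma^2 * sum_{i=0..q-k} theta_i * theta_{i+k},
and rho(k) = gamma(k) / gamma(0). Sigma^2 cancels.
  numerator   = (1)*(-0.72) + (-0.72)*(0.721) = -1.23912.
  denominator = (1)^2 + (-0.72)^2 + (0.721)^2 = 2.038241.
  rho(1) = -1.23912 / 2.038241 = -0.6079.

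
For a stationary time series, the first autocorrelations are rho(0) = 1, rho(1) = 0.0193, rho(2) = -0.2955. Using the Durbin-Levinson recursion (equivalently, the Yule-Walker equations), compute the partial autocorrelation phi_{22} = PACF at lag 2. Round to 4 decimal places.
\phi_{22} = -0.2960

The PACF at lag k is phi_{kk}, the last component of the solution
to the Yule-Walker system G_k phi = r_k where
  (G_k)_{ij} = rho(|i - j|), (r_k)_i = rho(i), i,j = 1..k.
Equivalently, Durbin-Levinson gives phi_{kk} iteratively:
  phi_{11} = rho(1)
  phi_{kk} = [rho(k) - sum_{j=1..k-1} phi_{k-1,j} rho(k-j)]
            / [1 - sum_{j=1..k-1} phi_{k-1,j} rho(j)],
  phi_{k,j} = phi_{k-1,j} - phi_{kk} phi_{k-1,k-j},  j = 1..k-1.
Step k = 1:
  phi_11 = rho(1) = 0.0193.
Step k = 2:
  phi_22 = [rho(2) - phi_11 rho(1)] / [1 - phi_11 rho(1)] = [-0.2955 - (0.0193)(0.0193)] / [1 - (0.0193)(0.0193)]
         = -0.29587249 / 0.99962751 = -0.296.
Therefore phi_{22} = -0.2960.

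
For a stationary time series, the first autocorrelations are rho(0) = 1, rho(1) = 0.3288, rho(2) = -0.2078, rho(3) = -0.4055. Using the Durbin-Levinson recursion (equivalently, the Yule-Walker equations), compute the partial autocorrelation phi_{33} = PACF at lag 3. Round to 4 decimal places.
\phi_{33} = -0.2519

The PACF at lag k is phi_{kk}, the last component of the solution
to the Yule-Walker system G_k phi = r_k where
  (G_k)_{ij} = rho(|i - j|), (r_k)_i = rho(i), i,j = 1..k.
Equivalently, Durbin-Levinson gives phi_{kk} iteratively:
  phi_{11} = rho(1)
  phi_{kk} = [rho(k) - sum_{j=1..k-1} phi_{k-1,j} rho(k-j)]
            / [1 - sum_{j=1..k-1} phi_{k-1,j} rho(j)],
  phi_{k,j} = phi_{k-1,j} - phi_{kk} phi_{k-1,k-j},  j = 1..k-1.
Step k = 1:
  phi_11 = rho(1) = 0.3288.
Step k = 2:
  phi_22 = [rho(2) - phi_11 rho(1)] / [1 - phi_11 rho(1)] = [-0.2078 - (0.3288)(0.3288)] / [1 - (0.3288)(0.3288)]
         = -0.31590944 / 0.89189056 = -0.354202.
  Update: phi_21 = phi_11 - phi_22 phi_11 = 0.3288 - (-0.354202)(0.3288) = 0.445262.
Step k = 3:
  phi_33 = [rho(3) - phi_21 rho(2) - phi_22 rho(1)] / [1 - phi_21 rho(1) - phi_22 rho(2)]
    numerator   = -0.4055 - (0.445262)(-0.2078) - (-0.354202)(0.3288) = -0.19651301
    denominator = 1 - (0.445262)(0.3288) - (-0.354202)(-0.2078) = 0.7799948
  phi_33 = -0.19651301 / 0.7799948 = -0.2519.
Therefore phi_{33} = -0.2519.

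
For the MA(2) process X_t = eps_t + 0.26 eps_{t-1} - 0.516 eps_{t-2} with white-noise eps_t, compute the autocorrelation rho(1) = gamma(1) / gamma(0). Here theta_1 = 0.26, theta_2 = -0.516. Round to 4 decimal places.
\rho(1) = 0.0943

For an MA(q) process with theta_0 = 1, the autocovariance is
  gamma(k) = sigma^2 * sum_{i=0..q-k} theta_i * theta_{i+k},
and rho(k) = gamma(k) / gamma(0). Sigma^2 cancels.
  numerator   = (1)*(0.26) + (0.26)*(-0.516) = 0.12584.
  denominator = (1)^2 + (0.26)^2 + (-0.516)^2 = 1.333856.
  rho(1) = 0.12584 / 1.333856 = 0.0943.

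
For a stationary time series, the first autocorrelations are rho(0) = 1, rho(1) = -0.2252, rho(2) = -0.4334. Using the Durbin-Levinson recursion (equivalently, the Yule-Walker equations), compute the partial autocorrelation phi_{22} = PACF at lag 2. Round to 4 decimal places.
\phi_{22} = -0.5100

The PACF at lag k is phi_{kk}, the last component of the solution
to the Yule-Walker system G_k phi = r_k where
  (G_k)_{ij} = rho(|i - j|), (r_k)_i = rho(i), i,j = 1..k.
Equivalently, Durbin-Levinson gives phi_{kk} iteratively:
  phi_{11} = rho(1)
  phi_{kk} = [rho(k) - sum_{j=1..k-1} phi_{k-1,j} rho(k-j)]
            / [1 - sum_{j=1..k-1} phi_{k-1,j} rho(j)],
  phi_{k,j} = phi_{k-1,j} - phi_{kk} phi_{k-1,k-j},  j = 1..k-1.
Step k = 1:
  phi_11 = rho(1) = -0.2252.
Step k = 2:
  phi_22 = [rho(2) - phi_11 rho(1)] / [1 - phi_11 rho(1)] = [-0.4334 - (-0.2252)(-0.2252)] / [1 - (-0.2252)(-0.2252)]
         = -0.48411504 / 0.94928496 = -0.51.
Therefore phi_{22} = -0.5100.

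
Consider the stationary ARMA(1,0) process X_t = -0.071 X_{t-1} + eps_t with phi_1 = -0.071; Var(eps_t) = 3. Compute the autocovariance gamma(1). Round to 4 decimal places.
\gamma(1) = -0.2141

Multiply the model equation by X_{t-k} and take expectations. With theta_0 = psi_0 = 1 and psi_j the MA(infinity) weights, this gives
  gamma(k) - sum_i phi_i gamma(k-i) = c_k,
  c_k = sigma^2 * sum_{j=k..q} theta_j psi_{j-k}   (c_k = 0 for k > q),
using gamma(-m) = gamma(m).
Pure AR (q = 0): c_0 = sigma^2 = 3, c_k = 0 for k >= 1.
Equations for k = 0 and k = 1 (AR order 1):
  gamma(0) = phi_1 gamma(1) + c_0
  gamma(1) = phi_1 gamma(0) + c_1
Substituting the second into the first: gamma(0) (1 - phi_1^2) = c_0 + phi_1 c_1, so
  gamma(0) = c_0 / (1 - phi_1^2) = 3 / (1 - (-0.071)^2) = 3 / 0.994959 = 3.0152.
  gamma(1) = phi_1 gamma(0) = (-0.071)(3.0152) = -0.214079.
Therefore gamma(1) = -0.2141 (to 4 decimal places).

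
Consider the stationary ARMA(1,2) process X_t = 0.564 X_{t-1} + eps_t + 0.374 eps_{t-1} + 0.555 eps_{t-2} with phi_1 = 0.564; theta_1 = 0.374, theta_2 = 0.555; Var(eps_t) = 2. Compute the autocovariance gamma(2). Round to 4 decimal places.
\gamma(2) = 4.4114

Multiply the model equation by X_{t-k} and take expectations. With theta_0 = psi_0 = 1 and psi_j the MA(infinity) weights, this gives
  gamma(k) - sum_i phi_i gamma(k-i) = c_k,
  c_k = sigma^2 * sum_{j=k..q} theta_j psi_{j-k}   (c_k = 0 for k > q),
using gamma(-m) = gamma(m).
psi-weights needed (psi_j = theta_j + sum_i phi_i psi_{j-i}):
  psi_1 = theta_1 + phi_1 = 0.374 + (0.564) = 0.938
  psi_2 = theta_2 + phi_1 psi_1 = 0.555 + (0.564)(0.938) = 1.084032
Right-hand sides:
  c_0 = sigma^2 (1 + theta_1 psi_1 + theta_2 psi_2) = 2 * (1 + (0.374)(0.938) + (0.555)(1.084032)) = 2 * 1.95245 = 3.9049
  c_1 = sigma^2 (theta_1 + theta_2 psi_1) = 2 * (0.374 + (0.555)(0.938)) = 1.78918
  c_2 = sigma^2 theta_2 = 2 * (0.555) = 1.11
Equations for k = 0 and k = 1 (AR order 1):
  gamma(0) = phi_1 gamma(1) + c_0
  gamma(1) = phi_1 gamma(0) + c_1
Substituting the second into the first: gamma(0) (1 - phi_1^2) = c_0 + phi_1 c_1, so
  gamma(0) = (c_0 + phi_1 c_1) / (1 - phi_1^2) = (3.9049 + (0.564)(1.78918)) / (1 - (0.564)^2) = 4.913997 / 0.681904 = 7.206289.
  gamma(1) = phi_1 gamma(0) + c_1 = (0.564)(7.206289) + (1.78918) = 5.853527.
For k = 2: gamma(2) = phi_1 gamma(1) + c_2
  = (0.564)(5.853527) + (1.11) = 4.411389.
Therefore gamma(2) = 4.4114 (to 4 decimal places).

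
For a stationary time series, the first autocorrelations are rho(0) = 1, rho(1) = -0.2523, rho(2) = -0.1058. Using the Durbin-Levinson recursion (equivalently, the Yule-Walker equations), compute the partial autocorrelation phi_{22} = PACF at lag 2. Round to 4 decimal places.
\phi_{22} = -0.1810

The PACF at lag k is phi_{kk}, the last component of the solution
to the Yule-Walker system G_k phi = r_k where
  (G_k)_{ij} = rho(|i - j|), (r_k)_i = rho(i), i,j = 1..k.
Equivalently, Durbin-Levinson gives phi_{kk} iteratively:
  phi_{11} = rho(1)
  phi_{kk} = [rho(k) - sum_{j=1..k-1} phi_{k-1,j} rho(k-j)]
            / [1 - sum_{j=1..k-1} phi_{k-1,j} rho(j)],
  phi_{k,j} = phi_{k-1,j} - phi_{kk} phi_{k-1,k-j},  j = 1..k-1.
Step k = 1:
  phi_11 = rho(1) = -0.2523.
Step k = 2:
  phi_22 = [rho(2) - phi_11 rho(1)] / [1 - phi_11 rho(1)] = [-0.1058 - (-0.2523)(-0.2523)] / [1 - (-0.2523)(-0.2523)]
         = -0.16945529 / 0.93634471 = -0.181.
Therefore phi_{22} = -0.1810.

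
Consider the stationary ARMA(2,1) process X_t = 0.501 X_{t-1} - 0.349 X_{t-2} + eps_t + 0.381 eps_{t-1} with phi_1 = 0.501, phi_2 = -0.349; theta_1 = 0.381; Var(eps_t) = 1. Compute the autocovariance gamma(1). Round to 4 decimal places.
\gamma(1) = 0.9830

Multiply the model equation by X_{t-k} and take expectations. With theta_0 = psi_0 = 1 and psi_j the MA(infinity) weights, this gives
  gamma(k) - sum_i phi_i gamma(k-i) = c_k,
  c_k = sigma^2 * sum_{j=k..q} theta_j psi_{j-k}   (c_k = 0 for k > q),
using gamma(-m) = gamma(m).
psi-weights needed (psi_j = theta_j + sum_i phi_i psi_{j-i}):
  psi_1 = theta_1 + phi_1 = 0.381 + (0.501) = 0.882
Right-hand sides:
  c_0 = sigma^2 (1 + theta_1 psi_1) = 1 * (1 + (0.381)(0.882)) = 1 * 1.336042 = 1.336042
  c_1 = sigma^2 theta_1 = 1 * (0.381) = 0.381
  c_2 = 0
Equations for k = 0, 1, 2 (AR order 2, c_2 = 0):
  (E0) gamma(0) = phi_1 gamma(1) + phi_2 gamma(2) + c_0
  (E1) gamma(1) = phi_1 gamma(0) + phi_2 gamma(1) + c_1
  (E2) gamma(2) = phi_1 gamma(1) + phi_2 gamma(0)
From (E1): gamma(1) = A gamma(0) + B with
  A = phi_1 / (1 - phi_2) = 0.501 / 1.349 = 0.371386,   B = c_1 / (1 - phi_2) = 0.381 / 1.349 = 0.282431.
Insert (E2) into (E0): gamma(0) (1 - phi_2^2) = phi_1 (1 + phi_2) gamma(1) + c_0.
  phi_1 (1 + phi_2) = (0.501)(0.651) = 0.326151,   1 - phi_2^2 = 0.878199.
Replace gamma(1) by A gamma(0) + B and collect gamma(0):
  gamma(0) [0.878199 - (0.326151)(0.371386)] = (0.326151)(0.282431) + 1.336042
  gamma(0) * 0.757071 = 1.428157
  gamma(0) = 1.428157 / 0.757071 = 1.886424.
  gamma(1) = A gamma(0) + B = (0.371386)(1.886424) + (0.282431) = 0.983023.
Therefore gamma(1) = 0.9830 (to 4 decimal places).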